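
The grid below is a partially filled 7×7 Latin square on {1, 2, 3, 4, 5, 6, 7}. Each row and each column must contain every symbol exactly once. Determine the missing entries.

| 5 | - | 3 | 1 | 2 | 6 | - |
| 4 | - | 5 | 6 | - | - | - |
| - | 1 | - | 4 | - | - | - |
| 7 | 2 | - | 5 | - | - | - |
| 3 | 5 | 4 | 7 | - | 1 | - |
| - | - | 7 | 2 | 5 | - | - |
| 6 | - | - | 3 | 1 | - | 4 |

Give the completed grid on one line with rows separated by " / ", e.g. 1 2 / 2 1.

5 4 3 1 2 6 7 / 4 3 5 6 7 2 1 / 2 1 6 4 3 7 5 / 7 2 1 5 4 3 6 / 3 5 4 7 6 1 2 / 1 6 7 2 5 4 3 / 6 7 2 3 1 5 4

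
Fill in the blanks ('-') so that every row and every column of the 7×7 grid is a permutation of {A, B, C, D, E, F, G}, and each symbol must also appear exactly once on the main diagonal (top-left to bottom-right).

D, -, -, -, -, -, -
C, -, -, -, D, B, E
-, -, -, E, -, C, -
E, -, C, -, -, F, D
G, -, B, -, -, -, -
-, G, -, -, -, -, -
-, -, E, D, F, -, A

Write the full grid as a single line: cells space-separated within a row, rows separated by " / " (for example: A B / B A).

At row 2, column 2: row 2 has {B,C,D,E}; column 2 has {G}; the diagonal has {A,D}; that leaves F.
At row 3, column 3: row 3 has {C,E}; column 3 has {B,C,E}; the diagonal has {A,D,F}; that leaves G.
At row 4, column 4: row 4 has {C,D,E,F}; column 4 has {D,E}; the diagonal has {A,D,F,G}; that leaves B.
At row 6, column 6: row 6 has {G}; column 6 has {B,C,F}; the diagonal has {A,B,D,F,G}; that leaves E.
At row 7, column 1: row 7 has {A,D,E,F}; column 1 has {C,D,E,G}; that leaves B.
At row 7, column 2: row 7 has {A,B,D,E,F}; column 2 has {F,G}; that leaves C.
At row 7, column 6: row 7 has {A,B,C,D,E,F}; column 6 has {B,C,E,F}; that leaves G.
At row 1, column 6: row 1 has {D}; column 6 has {B,C,E,F,G}; that leaves A.
At row 2, column 3: row 2 has {B,C,D,E,F}; column 3 has {B,C,E,G}; that leaves A.
At row 2, column 4: row 2 has {A,B,C,D,E,F}; column 4 has {B,D,E}; that leaves G.
At row 4, column 2: row 4 has {B,C,D,E,F}; column 2 has {C,F,G}; that leaves A.
At row 4, column 5: row 4 has {A,B,C,D,E,F}; column 5 has {D,F}; that leaves G.
At row 5, column 5: row 5 has {B,G}; column 5 has {D,F,G}; the diagonal has {A,B,D,E,F,G}; that leaves C.
At row 5, column 6: row 5 has {B,C,G}; column 6 has {A,B,C,E,F,G}; that leaves D.
At row 5, column 7: row 5 has {B,C,D,G}; column 7 has {A,D,E}; that leaves F.
At row 1, column 3: row 1 has {A,D}; column 3 has {A,B,C,E,G}; that leaves F.
At row 1, column 4: row 1 has {A,D,F}; column 4 has {B,D,E,G}; that leaves C.
At row 3, column 7: row 3 has {C,E,G}; column 7 has {A,D,E,F}; that leaves B.
At row 5, column 2: row 5 has {B,C,D,F,G}; column 2 has {A,C,F,G}; that leaves E.
At row 5, column 4: row 5 has {B,C,D,E,F,G}; column 4 has {B,C,D,E,G}; that leaves A.
At row 6, column 3: row 6 has {E,G}; column 3 has {A,B,C,E,F,G}; that leaves D.
At row 6, column 4: row 6 has {D,E,G}; column 4 has {A,B,C,D,E,G}; that leaves F.
At row 6, column 7: row 6 has {D,E,F,G}; column 7 has {A,B,D,E,F}; that leaves C.
At row 1, column 2: row 1 has {A,C,D,F}; column 2 has {A,C,E,F,G}; that leaves B.
At row 1, column 5: row 1 has {A,B,C,D,F}; column 5 has {C,D,F,G}; that leaves E.
At row 1, column 7: row 1 has {A,B,C,D,E,F}; column 7 has {A,B,C,D,E,F}; that leaves G.
At row 3, column 2: row 3 has {B,C,E,G}; column 2 has {A,B,C,E,F,G}; that leaves D.
At row 3, column 5: row 3 has {B,C,D,E,G}; column 5 has {C,D,E,F,G}; that leaves A.
At row 6, column 1: row 6 has {C,D,E,F,G}; column 1 has {B,C,D,E,G}; that leaves A.
At row 6, column 5: row 6 has {A,C,D,E,F,G}; column 5 has {A,C,D,E,F,G}; that leaves B.
At row 3, column 1: row 3 has {A,B,C,D,E,G}; column 1 has {A,B,C,D,E,G}; that leaves F.

D B F C E A G / C F A G D B E / F D G E A C B / E A C B G F D / G E B A C D F / A G D F B E C / B C E D F G A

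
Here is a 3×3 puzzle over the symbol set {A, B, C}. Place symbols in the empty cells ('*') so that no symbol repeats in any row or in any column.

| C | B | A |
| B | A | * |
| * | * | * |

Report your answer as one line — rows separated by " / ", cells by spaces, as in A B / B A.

At row 2, column 3: row 2 has {A,B}; column 3 has {A}; that leaves C.
At row 3, column 1: row 3 is empty so far; column 1 has {B,C}; that leaves A.
At row 3, column 2: row 3 has {A}; column 2 has {A,B}; that leaves C.
At row 3, column 3: row 3 has {A,C}; column 3 has {A,C}; that leaves B.

C B A / B A C / A C B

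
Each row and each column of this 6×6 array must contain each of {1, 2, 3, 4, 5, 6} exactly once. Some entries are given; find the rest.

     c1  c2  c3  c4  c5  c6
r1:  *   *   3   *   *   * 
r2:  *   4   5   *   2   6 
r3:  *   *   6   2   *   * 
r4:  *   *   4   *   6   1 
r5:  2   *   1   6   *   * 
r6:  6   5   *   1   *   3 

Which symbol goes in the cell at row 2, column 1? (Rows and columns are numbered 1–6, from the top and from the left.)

(r2,c4): row 2 has {2,4,5,6}; column 4 has {1,2,6}, so it must be 3.
(r4,c4): row 4 has {1,4,6}; column 4 has {1,2,3,6}, so it must be 5.
(r5,c2): row 5 has {1,2,6}; column 2 has {4,5}, so it must be 3.
(r6,c3): row 6 has {1,3,5,6}; column 3 has {1,3,4,5,6}, so it must be 2.
(r6,c5): row 6 has {1,2,3,5,6}; column 5 has {2,6}, so it must be 4.
(r1,c4): row 1 has {3}; column 4 has {1,2,3,5,6}, so it must be 4.
(r2,c1): row 2 has {2,3,4,5,6}; column 1 has {2,6}, so it must be 1.

1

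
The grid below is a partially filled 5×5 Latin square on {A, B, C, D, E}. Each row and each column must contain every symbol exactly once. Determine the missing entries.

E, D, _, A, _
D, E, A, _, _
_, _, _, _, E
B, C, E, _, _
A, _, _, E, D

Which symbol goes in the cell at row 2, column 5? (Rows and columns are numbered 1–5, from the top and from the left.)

Cell (r3,c1): row 3 has {E}; column 1 has {A,B,D,E} → C.
Cell (r4,c4): row 4 has {B,C,E}; column 4 has {A,E} → D.
Cell (r4,c5): row 4 has {B,C,D,E}; column 5 has {D,E} → A.
Cell (r5,c2): row 5 has {A,D,E}; column 2 has {C,D,E} → B.
Cell (r5,c3): row 5 has {A,B,D,E}; column 3 has {A,E} → C.
Cell (r1,c3): row 1 has {A,D,E}; column 3 has {A,C,E} → B.
Cell (r1,c5): row 1 has {A,B,D,E}; column 5 has {A,D,E} → C.
Cell (r2,c5): row 2 has {A,D,E}; column 5 has {A,C,D,E} → B.

B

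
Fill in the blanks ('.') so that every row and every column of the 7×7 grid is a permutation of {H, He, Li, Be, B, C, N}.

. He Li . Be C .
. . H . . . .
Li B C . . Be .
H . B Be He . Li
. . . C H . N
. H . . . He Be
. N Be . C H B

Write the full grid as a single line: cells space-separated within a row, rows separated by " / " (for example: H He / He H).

row 1 has {He,Li,Be,C}; column 7 has {Li,Be,B,N} — only H is left for (r1,c7).
row 3 has {Li,Be,B,C}; column 5 has {H,He,Be,C} — only N is left for (r3,c5).
row 3 has {Li,Be,B,C,N}; column 7 has {H,Li,Be,B,N} — only He is left for (r3,c7).
row 4 has {H,He,Li,Be,B}; column 2 has {H,He,B,N} — only C is left for (r4,c2).
row 4 has {H,He,Li,Be,B,C}; column 6 has {H,He,Be,C} — only N is left for (r4,c6).
row 5 has {H,C,N}; column 3 has {H,Li,Be,B,C} — only He is left for (r5,c3).
row 6 has {H,He,Be}; column 3 has {H,He,Li,Be,B,C} — only N is left for (r6,c3).
row 7 has {H,Be,B,C,N}; column 1 has {H,Li} — only He is left for (r7,c1).
row 7 has {H,He,Be,B,C,N}; column 4 has {Be,C} — only Li is left for (r7,c4).
row 2 has {H}; column 7 has {H,He,Li,Be,B,N} — only C is left for (r2,c7).
row 3 has {He,Li,Be,B,C,N}; column 4 has {Li,Be,C} — only H is left for (r3,c4).
row 6 has {H,He,Be,N}; column 4 has {H,Li,Be,C} — only B is left for (r6,c4).
row 6 has {H,He,Be,B,N}; column 5 has {H,He,Be,C,N} — only Li is left for (r6,c5).
row 1 has {H,He,Li,Be,C}; column 4 has {H,Li,Be,B,C} — only N is left for (r1,c4).
row 2 has {H,C}; column 4 has {H,Li,Be,B,C,N} — only He is left for (r2,c4).
row 2 has {H,He,C}; column 5 has {H,He,Li,Be,C,N} — only B is left for (r2,c5).
row 2 has {H,He,B,C}; column 6 has {H,He,Be,C,N} — only Li is left for (r2,c6).
row 5 has {H,He,C,N}; column 6 has {H,He,Li,Be,C,N} — only B is left for (r5,c6).
row 6 has {H,He,Li,Be,B,N}; column 1 has {H,He,Li} — only C is left for (r6,c1).
row 1 has {H,He,Li,Be,C,N}; column 1 has {H,He,Li,C} — only B is left for (r1,c1).
row 2 has {H,He,Li,B,C}; column 2 has {H,He,B,C,N} — only Be is left for (r2,c2).
row 5 has {H,He,B,C,N}; column 1 has {H,He,Li,B,C} — only Be is left for (r5,c1).
row 5 has {H,He,Be,B,C,N}; column 2 has {H,He,Be,B,C,N} — only Li is left for (r5,c2).
row 2 has {H,He,Li,Be,B,C}; column 1 has {H,He,Li,Be,B,C} — only N is left for (r2,c1).

B He Li N Be C H / N Be H He B Li C / Li B C H N Be He / H C B Be He N Li / Be Li He C H B N / C H N B Li He Be / He N Be Li C H B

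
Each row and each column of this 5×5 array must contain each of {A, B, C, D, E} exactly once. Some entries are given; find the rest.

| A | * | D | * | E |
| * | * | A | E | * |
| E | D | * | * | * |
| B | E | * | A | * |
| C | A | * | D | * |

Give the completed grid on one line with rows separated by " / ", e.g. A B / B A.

(r2,c1): row 2 has {A,E}; column 1 has {A,B,C,E}, so it must be D.
(r4,c3): row 4 has {A,B,E}; column 3 has {A,D}, so it must be C.
(r4,c5): row 4 has {A,B,C,E}; column 5 has {E}, so it must be D.
(r5,c5): row 5 has {A,C,D}; column 5 has {D,E}, so it must be B.
(r2,c5): row 2 has {A,D,E}; column 5 has {B,D,E}, so it must be C.
(r3,c3): row 3 has {D,E}; column 3 has {A,C,D}, so it must be B.
(r3,c4): row 3 has {B,D,E}; column 4 has {A,D,E}, so it must be C.
(r3,c5): row 3 has {B,C,D,E}; column 5 has {B,C,D,E}, so it must be A.
(r5,c3): row 5 has {A,B,C,D}; column 3 has {A,B,C,D}, so it must be E.
(r1,c4): row 1 has {A,D,E}; column 4 has {A,C,D,E}, so it must be B.
(r2,c2): row 2 has {A,C,D,E}; column 2 has {A,D,E}, so it must be B.
(r1,c2): row 1 has {A,B,D,E}; column 2 has {A,B,D,E}, so it must be C.

A C D B E / D B A E C / E D B C A / B E C A D / C A E D B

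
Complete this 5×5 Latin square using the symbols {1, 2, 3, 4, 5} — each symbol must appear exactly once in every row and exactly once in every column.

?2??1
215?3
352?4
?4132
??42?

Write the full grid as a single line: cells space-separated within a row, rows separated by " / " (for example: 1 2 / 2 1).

(r1,c3): row 1 has {1,2}; column 3 has {1,2,4,5}, so it must be 3.
(r2,c4): row 2 has {1,2,3,5}; column 4 has {2,3}, so it must be 4.
(r3,c4): row 3 has {2,3,4,5}; column 4 has {2,3,4}, so it must be 1.
(r4,c1): row 4 has {1,2,3,4}; column 1 has {2,3}, so it must be 5.
(r5,c1): row 5 has {2,4}; column 1 has {2,3,5}, so it must be 1.
(r5,c2): row 5 has {1,2,4}; column 2 has {1,2,4,5}, so it must be 3.
(r5,c5): row 5 has {1,2,3,4}; column 5 has {1,2,3,4}, so it must be 5.
(r1,c1): row 1 has {1,2,3}; column 1 has {1,2,3,5}, so it must be 4.
(r1,c4): row 1 has {1,2,3,4}; column 4 has {1,2,3,4}, so it must be 5.

4 2 3 5 1 / 2 1 5 4 3 / 3 5 2 1 4 / 5 4 1 3 2 / 1 3 4 2 5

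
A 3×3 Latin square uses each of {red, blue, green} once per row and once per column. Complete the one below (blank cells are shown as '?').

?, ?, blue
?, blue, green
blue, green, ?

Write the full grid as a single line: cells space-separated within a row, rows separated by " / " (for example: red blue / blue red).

green red blue / red blue green / blue green red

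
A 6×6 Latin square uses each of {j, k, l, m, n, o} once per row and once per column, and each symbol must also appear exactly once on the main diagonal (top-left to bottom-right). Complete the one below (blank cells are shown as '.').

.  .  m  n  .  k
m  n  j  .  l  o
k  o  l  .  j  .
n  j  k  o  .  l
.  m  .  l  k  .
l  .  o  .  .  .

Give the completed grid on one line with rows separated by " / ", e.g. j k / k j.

j l m n o k / m n j k l o / k o l m j n / n j k o m l / o m n l k j / l k o j n m

Cell (r1,c1): row 1 has {k,m,n}; column 1 has {k,l,m,n}; the diagonal has {k,l,n,o} → j.
Cell (r1,c2): row 1 has {j,k,m,n}; column 2 has {j,m,n,o} → l.
Cell (r1,c5): row 1 has {j,k,l,m,n}; column 5 has {j,k,l} → o.
Cell (r2,c4): row 2 has {j,l,m,n,o}; column 4 has {l,n,o} → k.
Cell (r3,c4): row 3 has {j,k,l,o}; column 4 has {k,l,n,o} → m.
Cell (r3,c6): row 3 has {j,k,l,m,o}; column 6 has {k,l,o} → n.
Cell (r4,c5): row 4 has {j,k,l,n,o}; column 5 has {j,k,l,o} → m.
Cell (r5,c1): row 5 has {k,l,m}; column 1 has {j,k,l,m,n} → o.
Cell (r5,c3): row 5 has {k,l,m,o}; column 3 has {j,k,l,m,o} → n.
Cell (r5,c6): row 5 has {k,l,m,n,o}; column 6 has {k,l,n,o} → j.
Cell (r6,c2): row 6 has {l,o}; column 2 has {j,l,m,n,o} → k.
Cell (r6,c4): row 6 has {k,l,o}; column 4 has {k,l,m,n,o} → j.
Cell (r6,c5): row 6 has {j,k,l,o}; column 5 has {j,k,l,m,o} → n.
Cell (r6,c6): row 6 has {j,k,l,n,o}; column 6 has {j,k,l,n,o}; the diagonal has {j,k,l,n,o} → m.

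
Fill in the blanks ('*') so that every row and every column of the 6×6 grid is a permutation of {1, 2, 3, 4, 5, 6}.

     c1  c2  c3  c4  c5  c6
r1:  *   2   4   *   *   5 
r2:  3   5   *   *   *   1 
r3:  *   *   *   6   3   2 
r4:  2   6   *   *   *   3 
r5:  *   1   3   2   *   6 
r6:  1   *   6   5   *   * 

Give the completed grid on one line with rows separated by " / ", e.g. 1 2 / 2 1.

At row 1, column 1: row 1 has {2,4,5}; column 1 has {1,2,3}; that leaves 6.
At row 1, column 5: row 1 has {2,4,5,6}; column 5 has {3}; that leaves 1.
At row 2, column 3: row 2 has {1,3,5}; column 3 has {3,4,6}; that leaves 2.
At row 2, column 4: row 2 has {1,2,3,5}; column 4 has {2,5,6}; that leaves 4.
At row 2, column 5: row 2 has {1,2,3,4,5}; column 5 has {1,3}; that leaves 6.
At row 3, column 2: row 3 has {2,3,6}; column 2 has {1,2,5,6}; that leaves 4.
At row 4, column 4: row 4 has {2,3,6}; column 4 has {2,4,5,6}; that leaves 1.
At row 6, column 2: row 6 has {1,5,6}; column 2 has {1,2,4,5,6}; that leaves 3.
At row 6, column 6: row 6 has {1,3,5,6}; column 6 has {1,2,3,5,6}; that leaves 4.
At row 1, column 4: row 1 has {1,2,4,5,6}; column 4 has {1,2,4,5,6}; that leaves 3.
At row 3, column 1: row 3 has {2,3,4,6}; column 1 has {1,2,3,6}; that leaves 5.
At row 3, column 3: row 3 has {2,3,4,5,6}; column 3 has {2,3,4,6}; that leaves 1.
At row 4, column 3: row 4 has {1,2,3,6}; column 3 has {1,2,3,4,6}; that leaves 5.
At row 4, column 5: row 4 has {1,2,3,5,6}; column 5 has {1,3,6}; that leaves 4.
At row 5, column 1: row 5 has {1,2,3,6}; column 1 has {1,2,3,5,6}; that leaves 4.
At row 5, column 5: row 5 has {1,2,3,4,6}; column 5 has {1,3,4,6}; that leaves 5.
At row 6, column 5: row 6 has {1,3,4,5,6}; column 5 has {1,3,4,5,6}; that leaves 2.

6 2 4 3 1 5 / 3 5 2 4 6 1 / 5 4 1 6 3 2 / 2 6 5 1 4 3 / 4 1 3 2 5 6 / 1 3 6 5 2 4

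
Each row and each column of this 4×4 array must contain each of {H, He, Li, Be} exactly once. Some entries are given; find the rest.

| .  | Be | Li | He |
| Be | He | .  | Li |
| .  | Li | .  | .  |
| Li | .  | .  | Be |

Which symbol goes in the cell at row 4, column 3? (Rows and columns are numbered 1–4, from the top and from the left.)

(r1,c1) = H
(r2,c3) = H
(r3,c1) = He
(r3,c3) = Be
(r3,c4) = H
(r4,c2) = H
(r4,c3) = He

He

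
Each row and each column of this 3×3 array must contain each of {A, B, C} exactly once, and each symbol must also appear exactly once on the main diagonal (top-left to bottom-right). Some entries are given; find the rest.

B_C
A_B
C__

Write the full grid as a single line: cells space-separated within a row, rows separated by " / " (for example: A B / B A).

B A C / A C B / C B A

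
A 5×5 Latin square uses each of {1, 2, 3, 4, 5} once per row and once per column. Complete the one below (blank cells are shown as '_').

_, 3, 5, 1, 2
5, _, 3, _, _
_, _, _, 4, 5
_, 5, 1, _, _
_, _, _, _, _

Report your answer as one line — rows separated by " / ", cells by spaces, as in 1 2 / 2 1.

4 3 5 1 2 / 5 4 3 2 1 / 3 1 2 4 5 / 2 5 1 3 4 / 1 2 4 5 3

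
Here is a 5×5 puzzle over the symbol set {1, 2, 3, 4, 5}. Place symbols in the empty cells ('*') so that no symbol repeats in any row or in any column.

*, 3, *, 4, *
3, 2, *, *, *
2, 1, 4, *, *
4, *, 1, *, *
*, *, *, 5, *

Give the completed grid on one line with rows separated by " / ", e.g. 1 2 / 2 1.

5 3 2 4 1 / 3 2 5 1 4 / 2 1 4 3 5 / 4 5 1 2 3 / 1 4 3 5 2

(r2,c3) = 5
(r2,c4) = 1
(r2,c5) = 4
(r3,c4) = 3
(r3,c5) = 5
(r4,c2) = 5
(r4,c4) = 2
(r4,c5) = 3
(r5,c1) = 1
(r5,c2) = 4
(r5,c5) = 2
(r1,c1) = 5
(r1,c3) = 2
(r1,c5) = 1
(r5,c3) = 3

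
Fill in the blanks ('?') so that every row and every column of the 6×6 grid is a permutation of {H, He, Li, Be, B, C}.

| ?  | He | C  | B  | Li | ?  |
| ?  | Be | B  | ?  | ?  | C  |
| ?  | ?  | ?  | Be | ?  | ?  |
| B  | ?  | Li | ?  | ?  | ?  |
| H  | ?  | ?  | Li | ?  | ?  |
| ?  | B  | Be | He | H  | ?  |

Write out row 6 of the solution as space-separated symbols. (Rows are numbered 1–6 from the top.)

C B Be He H Li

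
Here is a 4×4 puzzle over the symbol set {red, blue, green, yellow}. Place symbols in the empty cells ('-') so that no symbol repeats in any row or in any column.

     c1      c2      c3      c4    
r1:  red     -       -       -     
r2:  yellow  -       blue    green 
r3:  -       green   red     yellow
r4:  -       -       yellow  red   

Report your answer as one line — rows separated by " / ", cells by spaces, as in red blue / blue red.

red yellow green blue / yellow red blue green / blue green red yellow / green blue yellow red

Cell (r1,c3): row 1 has {red}; column 3 has {red,blue,yellow} → green.
Cell (r1,c4): row 1 has {red,green}; column 4 has {red,green,yellow} → blue.
Cell (r2,c2): row 2 has {blue,green,yellow}; column 2 has {green} → red.
Cell (r3,c1): row 3 has {red,green,yellow}; column 1 has {red,yellow} → blue.
Cell (r4,c1): row 4 has {red,yellow}; column 1 has {red,blue,yellow} → green.
Cell (r4,c2): row 4 has {red,green,yellow}; column 2 has {red,green} → blue.
Cell (r1,c2): row 1 has {red,blue,green}; column 2 has {red,blue,green} → yellow.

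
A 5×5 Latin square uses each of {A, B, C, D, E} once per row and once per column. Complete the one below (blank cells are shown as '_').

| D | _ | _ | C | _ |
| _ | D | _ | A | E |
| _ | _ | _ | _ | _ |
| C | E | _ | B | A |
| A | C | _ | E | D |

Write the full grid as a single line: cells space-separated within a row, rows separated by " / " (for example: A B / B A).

D A E C B / B D C A E / E B A D C / C E D B A / A C B E D

At row 1, column 5: row 1 has {C,D}; column 5 has {A,D,E}; that leaves B.
At row 2, column 1: row 2 has {A,D,E}; column 1 has {A,C,D}; that leaves B.
At row 2, column 3: row 2 has {A,B,D,E}; column 3 is empty so far; that leaves C.
At row 3, column 1: row 3 is empty so far; column 1 has {A,B,C,D}; that leaves E.
At row 3, column 4: row 3 has {E}; column 4 has {A,B,C,E}; that leaves D.
At row 3, column 5: row 3 has {D,E}; column 5 has {A,B,D,E}; that leaves C.
At row 4, column 3: row 4 has {A,B,C,E}; column 3 has {C}; that leaves D.
At row 5, column 3: row 5 has {A,C,D,E}; column 3 has {C,D}; that leaves B.
At row 1, column 2: row 1 has {B,C,D}; column 2 has {C,D,E}; that leaves A.
At row 1, column 3: row 1 has {A,B,C,D}; column 3 has {B,C,D}; that leaves E.
At row 3, column 2: row 3 has {C,D,E}; column 2 has {A,C,D,E}; that leaves B.
At row 3, column 3: row 3 has {B,C,D,E}; column 3 has {B,C,D,E}; that leaves A.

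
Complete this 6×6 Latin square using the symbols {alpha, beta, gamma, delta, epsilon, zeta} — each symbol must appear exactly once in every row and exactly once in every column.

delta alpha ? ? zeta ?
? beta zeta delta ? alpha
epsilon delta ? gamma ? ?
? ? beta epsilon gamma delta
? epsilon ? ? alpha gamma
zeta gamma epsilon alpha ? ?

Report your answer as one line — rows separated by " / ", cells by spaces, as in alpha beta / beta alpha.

delta alpha gamma beta zeta epsilon / gamma beta zeta delta epsilon alpha / epsilon delta alpha gamma beta zeta / alpha zeta beta epsilon gamma delta / beta epsilon delta zeta alpha gamma / zeta gamma epsilon alpha delta beta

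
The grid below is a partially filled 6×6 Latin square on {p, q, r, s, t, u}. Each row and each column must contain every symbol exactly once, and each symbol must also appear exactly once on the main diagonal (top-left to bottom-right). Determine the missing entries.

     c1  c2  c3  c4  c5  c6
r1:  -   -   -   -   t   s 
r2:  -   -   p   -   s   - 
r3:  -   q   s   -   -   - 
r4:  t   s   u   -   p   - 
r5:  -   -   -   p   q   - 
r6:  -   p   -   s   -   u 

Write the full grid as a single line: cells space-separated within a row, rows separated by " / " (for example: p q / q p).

(r4,c4) = r
(r4,c6) = q
(r6,c5) = r
(r1,c1) = p
(r2,c2) = t
(r2,c6) = r
(r3,c5) = u
(r5,c6) = t
(r6,c1) = q
(r6,c3) = t
(r2,c1) = u
(r2,c4) = q
(r3,c1) = r
(r3,c4) = t
(r3,c6) = p
(r5,c1) = s
(r5,c3) = r
(r1,c3) = q
(r1,c4) = u
(r5,c2) = u
(r1,c2) = r

p r q u t s / u t p q s r / r q s t u p / t s u r p q / s u r p q t / q p t s r u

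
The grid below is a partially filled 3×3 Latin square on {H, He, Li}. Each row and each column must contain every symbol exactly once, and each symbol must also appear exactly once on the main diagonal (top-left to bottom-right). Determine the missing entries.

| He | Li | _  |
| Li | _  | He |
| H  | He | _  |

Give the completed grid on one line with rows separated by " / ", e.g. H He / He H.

At row 1, column 3: row 1 has {He,Li}; column 3 has {He}; that leaves H.
At row 2, column 2: row 2 has {He,Li}; column 2 has {He,Li}; the diagonal has {He}; that leaves H.
At row 3, column 3: row 3 has {H,He}; column 3 has {H,He}; the diagonal has {H,He}; that leaves Li.

He Li H / Li H He / H He Li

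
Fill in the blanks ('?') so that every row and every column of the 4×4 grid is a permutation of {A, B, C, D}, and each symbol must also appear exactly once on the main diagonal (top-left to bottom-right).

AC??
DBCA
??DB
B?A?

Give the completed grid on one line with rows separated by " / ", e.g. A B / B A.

A C B D / D B C A / C A D B / B D A C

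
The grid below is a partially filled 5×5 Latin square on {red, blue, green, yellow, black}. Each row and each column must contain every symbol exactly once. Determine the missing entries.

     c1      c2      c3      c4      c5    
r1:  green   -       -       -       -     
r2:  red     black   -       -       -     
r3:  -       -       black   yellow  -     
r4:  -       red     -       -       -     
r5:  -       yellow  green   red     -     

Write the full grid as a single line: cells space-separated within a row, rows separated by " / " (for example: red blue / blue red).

green blue red black yellow / red black yellow blue green / blue green black yellow red / yellow red blue green black / black yellow green red blue

(r1,c2) = blue
(r1,c4) = black
(r3,c1) = blue
(r3,c2) = green
(r3,c5) = red
(r5,c1) = black
(r5,c5) = blue
(r1,c5) = yellow
(r2,c5) = green
(r4,c1) = yellow
(r4,c3) = blue
(r4,c4) = green
(r4,c5) = black
(r1,c3) = red
(r2,c3) = yellow
(r2,c4) = blue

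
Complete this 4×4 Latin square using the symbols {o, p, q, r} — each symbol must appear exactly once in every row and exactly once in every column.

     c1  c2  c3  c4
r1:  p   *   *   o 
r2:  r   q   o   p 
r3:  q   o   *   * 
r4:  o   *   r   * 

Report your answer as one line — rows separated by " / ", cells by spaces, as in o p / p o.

(r1,c2) = r
(r1,c3) = q
(r3,c3) = p
(r3,c4) = r
(r4,c2) = p
(r4,c4) = q

p r q o / r q o p / q o p r / o p r q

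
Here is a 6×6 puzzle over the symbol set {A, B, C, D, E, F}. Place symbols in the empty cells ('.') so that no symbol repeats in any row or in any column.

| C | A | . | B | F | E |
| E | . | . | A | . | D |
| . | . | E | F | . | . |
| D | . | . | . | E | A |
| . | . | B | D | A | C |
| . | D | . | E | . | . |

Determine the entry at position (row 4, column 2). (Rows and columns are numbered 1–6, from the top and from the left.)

B

Cell (r1,c3): row 1 has {A,B,C,E,F}; column 3 has {B,E} → D.
Cell (r3,c6): row 3 has {E,F}; column 6 has {A,C,D,E} → B.
Cell (r4,c4): row 4 has {A,D,E}; column 4 has {A,B,D,E,F} → C.
Cell (r5,c1): row 5 has {A,B,C,D}; column 1 has {C,D,E} → F.
Cell (r5,c2): row 5 has {A,B,C,D,F}; column 2 has {A,D} → E.
Cell (r6,c6): row 6 has {D,E}; column 6 has {A,B,C,D,E} → F.
Cell (r3,c1): row 3 has {B,E,F}; column 1 has {C,D,E,F} → A.
Cell (r3,c2): row 3 has {A,B,E,F}; column 2 has {A,D,E} → C.
Cell (r3,c5): row 3 has {A,B,C,E,F}; column 5 has {A,E,F} → D.
Cell (r4,c3): row 4 has {A,C,D,E}; column 3 has {B,D,E} → F.
Cell (r6,c1): row 6 has {D,E,F}; column 1 has {A,C,D,E,F} → B.
Cell (r6,c5): row 6 has {B,D,E,F}; column 5 has {A,D,E,F} → C.
Cell (r2,c3): row 2 has {A,D,E}; column 3 has {B,D,E,F} → C.
Cell (r2,c5): row 2 has {A,C,D,E}; column 5 has {A,C,D,E,F} → B.
Cell (r4,c2): row 4 has {A,C,D,E,F}; column 2 has {A,C,D,E} → B.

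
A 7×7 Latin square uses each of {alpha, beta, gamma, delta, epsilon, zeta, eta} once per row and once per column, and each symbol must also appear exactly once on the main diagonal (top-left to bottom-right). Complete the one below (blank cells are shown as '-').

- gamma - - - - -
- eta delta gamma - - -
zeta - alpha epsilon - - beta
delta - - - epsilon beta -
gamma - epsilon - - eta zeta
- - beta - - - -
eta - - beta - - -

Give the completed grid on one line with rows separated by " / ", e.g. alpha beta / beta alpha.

(r3,c2) = delta
(r3,c6) = gamma
(r4,c4) = zeta
(r3,c5) = eta
(r4,c2) = alpha
(r5,c2) = beta
(r5,c5) = delta
(r6,c6) = epsilon
(r7,c7) = gamma
(r1,c1) = beta
(r4,c7) = eta
(r5,c4) = alpha
(r6,c1) = alpha
(r6,c2) = zeta
(r6,c5) = gamma
(r6,c7) = delta
(r7,c2) = epsilon
(r7,c3) = zeta
(r7,c5) = alpha
(r7,c6) = delta
(r1,c3) = eta
(r1,c4) = delta
(r1,c5) = zeta
(r1,c6) = alpha
(r1,c7) = epsilon
(r2,c1) = epsilon
(r2,c5) = beta
(r2,c6) = zeta
(r2,c7) = alpha
(r4,c3) = gamma
(r6,c4) = eta

beta gamma eta delta zeta alpha epsilon / epsilon eta delta gamma beta zeta alpha / zeta delta alpha epsilon eta gamma beta / delta alpha gamma zeta epsilon beta eta / gamma beta epsilon alpha delta eta zeta / alpha zeta beta eta gamma epsilon delta / eta epsilon zeta beta alpha delta gamma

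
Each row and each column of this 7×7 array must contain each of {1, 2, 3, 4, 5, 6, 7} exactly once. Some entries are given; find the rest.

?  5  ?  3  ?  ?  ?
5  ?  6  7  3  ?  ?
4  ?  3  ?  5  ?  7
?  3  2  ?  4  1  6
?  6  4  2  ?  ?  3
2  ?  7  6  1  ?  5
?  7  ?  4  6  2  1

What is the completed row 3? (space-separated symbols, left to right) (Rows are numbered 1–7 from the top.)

4 2 3 1 5 6 7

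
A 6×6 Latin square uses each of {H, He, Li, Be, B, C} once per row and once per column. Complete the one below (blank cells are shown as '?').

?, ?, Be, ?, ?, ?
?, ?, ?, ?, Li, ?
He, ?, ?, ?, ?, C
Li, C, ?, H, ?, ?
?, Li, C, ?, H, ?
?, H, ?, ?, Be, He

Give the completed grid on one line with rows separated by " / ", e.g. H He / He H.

(r3,c5): row 3 has {He,C}; column 5 has {H,Li,Be}, so it must be B.
(r4,c5): row 4 has {H,Li,C}; column 5 has {H,Li,Be,B}, so it must be He.
(r1,c5): row 1 has {Be}; column 5 has {H,He,Li,Be,B}, so it must be C.
(r3,c2): row 3 has {He,B,C}; column 2 has {H,Li,C}, so it must be Be.
(r3,c4): row 3 has {He,Be,B,C}; column 4 has {H}, so it must be Li.
(r4,c3): row 4 has {H,He,Li,C}; column 3 has {Be,C}, so it must be B.
(r4,c6): row 4 has {H,He,Li,B,C}; column 6 has {He,C}, so it must be Be.
(r5,c6): row 5 has {H,Li,C}; column 6 has {He,Be,C}, so it must be B.
(r6,c3): row 6 has {H,He,Be}; column 3 has {Be,B,C}, so it must be Li.
(r2,c6): row 2 has {Li}; column 6 has {He,Be,B,C}, so it must be H.
(r3,c3): row 3 has {He,Li,Be,B,C}; column 3 has {Li,Be,B,C}, so it must be H.
(r5,c1): row 5 has {H,Li,B,C}; column 1 has {He,Li}, so it must be Be.
(r5,c4): row 5 has {H,Li,Be,B,C}; column 4 has {H,Li}, so it must be He.
(r1,c4): row 1 has {Be,C}; column 4 has {H,He,Li}, so it must be B.
(r1,c6): row 1 has {Be,B,C}; column 6 has {H,He,Be,B,C}, so it must be Li.
(r2,c3): row 2 has {H,Li}; column 3 has {H,Li,Be,B,C}, so it must be He.
(r6,c4): row 6 has {H,He,Li,Be}; column 4 has {H,He,Li,B}, so it must be C.
(r1,c1): row 1 has {Li,Be,B,C}; column 1 has {He,Li,Be}, so it must be H.
(r1,c2): row 1 has {H,Li,Be,B,C}; column 2 has {H,Li,Be,C}, so it must be He.
(r2,c2): row 2 has {H,He,Li}; column 2 has {H,He,Li,Be,C}, so it must be B.
(r2,c4): row 2 has {H,He,Li,B}; column 4 has {H,He,Li,B,C}, so it must be Be.
(r6,c1): row 6 has {H,He,Li,Be,C}; column 1 has {H,He,Li,Be}, so it must be B.
(r2,c1): row 2 has {H,He,Li,Be,B}; column 1 has {H,He,Li,Be,B}, so it must be C.

H He Be B C Li / C B He Be Li H / He Be H Li B C / Li C B H He Be / Be Li C He H B / B H Li C Be He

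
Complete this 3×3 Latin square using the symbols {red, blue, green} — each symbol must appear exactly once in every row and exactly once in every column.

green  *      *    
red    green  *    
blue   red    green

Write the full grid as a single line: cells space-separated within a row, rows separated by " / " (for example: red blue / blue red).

Cell (r1,c2): row 1 has {green}; column 2 has {red,green} → blue.
Cell (r1,c3): row 1 has {blue,green}; column 3 has {green} → red.
Cell (r2,c3): row 2 has {red,green}; column 3 has {red,green} → blue.

green blue red / red green blue / blue red green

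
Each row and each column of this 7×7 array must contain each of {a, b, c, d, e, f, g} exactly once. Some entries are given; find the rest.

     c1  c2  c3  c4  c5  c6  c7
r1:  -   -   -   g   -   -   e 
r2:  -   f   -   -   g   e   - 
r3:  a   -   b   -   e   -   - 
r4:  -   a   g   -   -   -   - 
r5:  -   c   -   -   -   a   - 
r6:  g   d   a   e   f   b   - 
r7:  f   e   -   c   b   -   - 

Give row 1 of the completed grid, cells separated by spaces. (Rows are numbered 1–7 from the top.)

c b f g a d e

(r1,c2) = b
(r3,c2) = g
(r5,c5) = d
(r6,c7) = c
(r7,c3) = d
(r7,c6) = g
(r7,c7) = a
(r2,c3) = c
(r4,c5) = c
(r1,c3) = f
(r1,c5) = a
(r5,c3) = e
(r5,c1) = b
(r5,c4) = f
(r5,c7) = g
(r2,c1) = d
(r2,c7) = b
(r3,c4) = d
(r3,c7) = f
(r4,c1) = e
(r4,c4) = b
(r4,c7) = d
(r1,c1) = c
(r1,c6) = d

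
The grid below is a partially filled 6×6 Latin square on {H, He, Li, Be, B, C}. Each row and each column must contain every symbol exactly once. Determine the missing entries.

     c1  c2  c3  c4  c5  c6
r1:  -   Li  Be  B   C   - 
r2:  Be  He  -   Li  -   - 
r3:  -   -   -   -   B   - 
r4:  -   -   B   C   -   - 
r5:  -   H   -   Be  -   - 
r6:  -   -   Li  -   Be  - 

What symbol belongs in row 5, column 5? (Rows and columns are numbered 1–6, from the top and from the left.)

(r2,c5): row 2 has {He,Li,Be}; column 5 has {Be,B,C}, so it must be H.
(r4,c2): row 4 has {B,C}; column 2 has {H,He,Li}, so it must be Be.
(r2,c3): row 2 has {H,He,Li,Be}; column 3 has {Li,Be,B}, so it must be C.
(r2,c6): row 2 has {H,He,Li,Be,C}; column 6 is empty so far, so it must be B.
(r3,c2): row 3 has {B}; column 2 has {H,He,Li,Be}, so it must be C.
(r5,c3): row 5 has {H,Be}; column 3 has {Li,Be,B,C}, so it must be He.
(r5,c5): row 5 has {H,He,Be}; column 5 has {H,Be,B,C}, so it must be Li.

Li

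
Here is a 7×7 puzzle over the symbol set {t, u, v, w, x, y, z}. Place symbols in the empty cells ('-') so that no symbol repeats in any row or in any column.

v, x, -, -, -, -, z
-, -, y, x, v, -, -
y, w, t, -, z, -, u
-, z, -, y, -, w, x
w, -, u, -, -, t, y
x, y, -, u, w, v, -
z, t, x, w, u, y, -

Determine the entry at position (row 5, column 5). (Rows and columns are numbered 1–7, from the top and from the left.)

x

(r1,c3) = w
(r1,c4) = t
(r1,c5) = y
(r1,c6) = u
(r2,c2) = u
(r2,c6) = z
(r3,c4) = v
(r3,c6) = x
(r4,c3) = v
(r4,c5) = t
(r5,c2) = v
(r5,c4) = z
(r5,c5) = x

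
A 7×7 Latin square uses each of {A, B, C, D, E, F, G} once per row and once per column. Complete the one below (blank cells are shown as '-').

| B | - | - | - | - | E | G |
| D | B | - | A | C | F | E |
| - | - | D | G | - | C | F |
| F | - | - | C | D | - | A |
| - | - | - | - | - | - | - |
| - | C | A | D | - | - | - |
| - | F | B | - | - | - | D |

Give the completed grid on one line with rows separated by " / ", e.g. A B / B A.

B D C F A E G / D B G A C F E / A E D G B C F / F G E C D B A / G A F B E D C / E C A D F G B / C F B E G A D

(r1,c4) = F
(r1,c5) = A
(r2,c3) = G
(r4,c3) = E
(r6,c7) = B
(r7,c4) = E
(r7,c5) = G
(r7,c6) = A
(r1,c2) = D
(r1,c3) = C
(r4,c2) = G
(r4,c6) = B
(r5,c3) = F
(r5,c4) = B
(r5,c5) = E
(r5,c7) = C
(r6,c5) = F
(r6,c6) = G
(r7,c1) = C
(r3,c5) = B
(r5,c2) = A
(r5,c6) = D
(r6,c1) = E
(r3,c1) = A
(r3,c2) = E
(r5,c1) = G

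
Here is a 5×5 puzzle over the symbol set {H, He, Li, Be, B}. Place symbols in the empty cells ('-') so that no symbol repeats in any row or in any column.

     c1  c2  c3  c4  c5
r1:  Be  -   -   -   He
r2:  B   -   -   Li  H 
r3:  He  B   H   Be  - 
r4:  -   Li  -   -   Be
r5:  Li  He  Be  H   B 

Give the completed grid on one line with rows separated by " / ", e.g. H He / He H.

Be H Li B He / B Be He Li H / He B H Be Li / H Li B He Be / Li He Be H B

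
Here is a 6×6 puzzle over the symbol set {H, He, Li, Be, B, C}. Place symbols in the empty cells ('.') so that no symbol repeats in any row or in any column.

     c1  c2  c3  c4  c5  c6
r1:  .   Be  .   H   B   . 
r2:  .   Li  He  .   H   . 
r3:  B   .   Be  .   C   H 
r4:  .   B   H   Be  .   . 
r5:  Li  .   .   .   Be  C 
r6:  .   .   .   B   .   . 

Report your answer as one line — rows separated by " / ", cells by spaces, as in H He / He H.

He Be C H B Li / Be Li He C H B / B He Be Li C H / C B H Be Li He / Li H B He Be C / H C Li B He Be

row 2 has {H,He,Li}; column 4 has {H,Be,B} — only C is left for (r2,c4).
row 3 has {H,Be,B,C}; column 2 has {Li,Be,B} — only He is left for (r3,c2).
row 3 has {H,He,Be,B,C}; column 4 has {H,Be,B,C} — only Li is left for (r3,c4).
row 5 has {Li,Be,C}; column 2 has {He,Li,Be,B} — only H is left for (r5,c2).
row 5 has {H,Li,Be,C}; column 3 has {H,He,Be} — only B is left for (r5,c3).
row 5 has {H,Li,Be,B,C}; column 4 has {H,Li,Be,B,C} — only He is left for (r5,c4).
row 6 has {B}; column 2 has {H,He,Li,Be,B} — only C is left for (r6,c2).
row 6 has {B,C}; column 3 has {H,He,Be,B} — only Li is left for (r6,c3).
row 6 has {Li,B,C}; column 5 has {H,Be,B,C} — only He is left for (r6,c5).
row 6 has {He,Li,B,C}; column 6 has {H,C} — only Be is left for (r6,c6).
row 1 has {H,Be,B}; column 3 has {H,He,Li,Be,B} — only C is left for (r1,c3).
row 2 has {H,He,Li,C}; column 1 has {Li,B} — only Be is left for (r2,c1).
row 2 has {H,He,Li,Be,C}; column 6 has {H,Be,C} — only B is left for (r2,c6).
row 4 has {H,Be,B}; column 5 has {H,He,Be,B,C} — only Li is left for (r4,c5).
row 4 has {H,Li,Be,B}; column 6 has {H,Be,B,C} — only He is left for (r4,c6).
row 6 has {He,Li,Be,B,C}; column 1 has {Li,Be,B} — only H is left for (r6,c1).
row 1 has {H,Be,B,C}; column 1 has {H,Li,Be,B} — only He is left for (r1,c1).
row 1 has {H,He,Be,B,C}; column 6 has {H,He,Be,B,C} — only Li is left for (r1,c6).
row 4 has {H,He,Li,Be,B}; column 1 has {H,He,Li,Be,B} — only C is left for (r4,c1).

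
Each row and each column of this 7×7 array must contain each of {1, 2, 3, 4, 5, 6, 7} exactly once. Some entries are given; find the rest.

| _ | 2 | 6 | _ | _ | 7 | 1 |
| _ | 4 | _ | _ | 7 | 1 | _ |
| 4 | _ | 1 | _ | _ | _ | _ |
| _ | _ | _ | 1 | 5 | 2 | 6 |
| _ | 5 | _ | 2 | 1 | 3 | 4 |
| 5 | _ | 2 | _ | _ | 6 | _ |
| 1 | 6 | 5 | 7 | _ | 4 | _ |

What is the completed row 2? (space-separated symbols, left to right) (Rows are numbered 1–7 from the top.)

2 4 3 6 7 1 5

At row 1, column 1: row 1 has {1,2,6,7}; column 1 has {1,4,5}; that leaves 3.
At row 1, column 5: row 1 has {1,2,3,6,7}; column 5 has {1,5,7}; that leaves 4.
At row 2, column 3: row 2 has {1,4,7}; column 3 has {1,2,5,6}; that leaves 3.
At row 3, column 6: row 3 has {1,4}; column 6 has {1,2,3,4,6,7}; that leaves 5.
At row 4, column 1: row 4 has {1,2,5,6}; column 1 has {1,3,4,5}; that leaves 7.
At row 4, column 2: row 4 has {1,2,5,6,7}; column 2 has {2,4,5,6}; that leaves 3.
At row 4, column 3: row 4 has {1,2,3,5,6,7}; column 3 has {1,2,3,5,6}; that leaves 4.
At row 5, column 1: row 5 has {1,2,3,4,5}; column 1 has {1,3,4,5,7}; that leaves 6.
At row 5, column 3: row 5 has {1,2,3,4,5,6}; column 3 has {1,2,3,4,5,6}; that leaves 7.
At row 6, column 5: row 6 has {2,5,6}; column 5 has {1,4,5,7}; that leaves 3.
At row 6, column 7: row 6 has {2,3,5,6}; column 7 has {1,4,6}; that leaves 7.
At row 7, column 5: row 7 has {1,4,5,6,7}; column 5 has {1,3,4,5,7}; that leaves 2.
At row 7, column 7: row 7 has {1,2,4,5,6,7}; column 7 has {1,4,6,7}; that leaves 3.
At row 1, column 4: row 1 has {1,2,3,4,6,7}; column 4 has {1,2,7}; that leaves 5.
At row 2, column 1: row 2 has {1,3,4,7}; column 1 has {1,3,4,5,6,7}; that leaves 2.
At row 2, column 4: row 2 has {1,2,3,4,7}; column 4 has {1,2,5,7}; that leaves 6.
At row 2, column 7: row 2 has {1,2,3,4,6,7}; column 7 has {1,3,4,6,7}; that leaves 5.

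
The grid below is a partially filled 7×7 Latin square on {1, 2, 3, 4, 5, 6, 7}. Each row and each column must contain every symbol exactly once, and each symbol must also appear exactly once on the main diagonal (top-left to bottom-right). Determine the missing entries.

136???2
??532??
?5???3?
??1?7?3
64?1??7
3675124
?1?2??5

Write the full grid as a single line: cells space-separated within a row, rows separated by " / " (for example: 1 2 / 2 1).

1 3 6 4 5 7 2 / 4 7 5 3 2 1 6 / 2 5 4 7 6 3 1 / 5 2 1 6 7 4 3 / 6 4 2 1 3 5 7 / 3 6 7 5 1 2 4 / 7 1 3 2 4 6 5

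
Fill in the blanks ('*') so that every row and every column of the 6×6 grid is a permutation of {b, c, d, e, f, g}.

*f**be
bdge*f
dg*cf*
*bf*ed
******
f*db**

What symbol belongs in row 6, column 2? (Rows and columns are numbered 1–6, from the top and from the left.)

(r1,c3) = c
(r2,c5) = c
(r3,c6) = b
(r4,c4) = g
(r6,c5) = g
(r6,c6) = c
(r1,c1) = g
(r1,c4) = d
(r3,c3) = e
(r4,c1) = c
(r5,c1) = e
(r5,c2) = c
(r5,c3) = b
(r5,c4) = f
(r5,c5) = d
(r5,c6) = g
(r6,c2) = e

e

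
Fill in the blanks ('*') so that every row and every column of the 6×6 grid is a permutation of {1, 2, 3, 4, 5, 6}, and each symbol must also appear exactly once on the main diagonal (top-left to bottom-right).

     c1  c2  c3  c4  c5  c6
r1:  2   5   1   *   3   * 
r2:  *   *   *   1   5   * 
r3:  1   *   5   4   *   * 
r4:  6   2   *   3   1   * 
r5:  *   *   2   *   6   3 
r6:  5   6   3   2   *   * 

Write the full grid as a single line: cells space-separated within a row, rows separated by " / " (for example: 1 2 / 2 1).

2 5 1 6 3 4 / 3 4 6 1 5 2 / 1 3 5 4 2 6 / 6 2 4 3 1 5 / 4 1 2 5 6 3 / 5 6 3 2 4 1

At row 1, column 4: row 1 has {1,2,3,5}; column 4 has {1,2,3,4}; that leaves 6.
At row 1, column 6: row 1 has {1,2,3,5,6}; column 6 has {3}; that leaves 4.
At row 2, column 2: row 2 has {1,5}; column 2 has {2,5,6}; the diagonal has {2,3,5,6}; that leaves 4.
At row 2, column 3: row 2 has {1,4,5}; column 3 has {1,2,3,5}; that leaves 6.
At row 2, column 6: row 2 has {1,4,5,6}; column 6 has {3,4}; that leaves 2.
At row 3, column 2: row 3 has {1,4,5}; column 2 has {2,4,5,6}; that leaves 3.
At row 3, column 5: row 3 has {1,3,4,5}; column 5 has {1,3,5,6}; that leaves 2.
At row 3, column 6: row 3 has {1,2,3,4,5}; column 6 has {2,3,4}; that leaves 6.
At row 4, column 3: row 4 has {1,2,3,6}; column 3 has {1,2,3,5,6}; that leaves 4.
At row 4, column 6: row 4 has {1,2,3,4,6}; column 6 has {2,3,4,6}; that leaves 5.
At row 5, column 1: row 5 has {2,3,6}; column 1 has {1,2,5,6}; that leaves 4.
At row 5, column 2: row 5 has {2,3,4,6}; column 2 has {2,3,4,5,6}; that leaves 1.
At row 5, column 4: row 5 has {1,2,3,4,6}; column 4 has {1,2,3,4,6}; that leaves 5.
At row 6, column 5: row 6 has {2,3,5,6}; column 5 has {1,2,3,5,6}; that leaves 4.
At row 6, column 6: row 6 has {2,3,4,5,6}; column 6 has {2,3,4,5,6}; the diagonal has {2,3,4,5,6}; that leaves 1.
At row 2, column 1: row 2 has {1,2,4,5,6}; column 1 has {1,2,4,5,6}; that leaves 3.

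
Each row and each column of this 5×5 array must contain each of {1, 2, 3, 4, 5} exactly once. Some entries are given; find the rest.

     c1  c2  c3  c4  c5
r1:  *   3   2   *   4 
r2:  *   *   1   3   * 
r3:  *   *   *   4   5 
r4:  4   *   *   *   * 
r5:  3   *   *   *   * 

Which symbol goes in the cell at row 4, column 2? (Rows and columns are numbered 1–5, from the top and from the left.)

2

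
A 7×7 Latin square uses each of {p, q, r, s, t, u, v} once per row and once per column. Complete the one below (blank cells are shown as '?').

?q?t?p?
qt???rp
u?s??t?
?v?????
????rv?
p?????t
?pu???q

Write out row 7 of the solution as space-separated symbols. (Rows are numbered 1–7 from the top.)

r p u v t s q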